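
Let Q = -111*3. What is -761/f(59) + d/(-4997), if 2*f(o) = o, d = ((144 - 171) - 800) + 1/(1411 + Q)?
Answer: -8146059057/317819194 ≈ -25.631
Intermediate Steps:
Q = -333
d = -891505/1078 (d = ((144 - 171) - 800) + 1/(1411 - 333) = (-27 - 800) + 1/1078 = -827 + 1/1078 = -891505/1078 ≈ -827.00)
f(o) = o/2
-761/f(59) + d/(-4997) = -761/((½)*59) - 891505/1078/(-4997) = -761/59/2 - 891505/1078*(-1/4997) = -761*2/59 + 891505/5386766 = -1522/59 + 891505/5386766 = -8146059057/317819194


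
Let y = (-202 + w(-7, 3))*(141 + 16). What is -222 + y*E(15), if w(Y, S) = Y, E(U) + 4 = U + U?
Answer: -853360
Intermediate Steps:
E(U) = -4 + 2*U (E(U) = -4 + (U + U) = -4 + 2*U)
y = -32813 (y = (-202 - 7)*(141 + 16) = -209*157 = -32813)
-222 + y*E(15) = -222 - 32813*(-4 + 2*15) = -222 - 32813*(-4 + 30) = -222 - 32813*26 = -222 - 853138 = -853360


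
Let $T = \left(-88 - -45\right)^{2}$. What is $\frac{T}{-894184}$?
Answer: $- \frac{1849}{894184} \approx -0.0020678$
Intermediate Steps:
$T = 1849$ ($T = \left(-88 + 45\right)^{2} = \left(-43\right)^{2} = 1849$)
$\frac{T}{-894184} = \frac{1849}{-894184} = 1849 \left(- \frac{1}{894184}\right) = - \frac{1849}{894184}$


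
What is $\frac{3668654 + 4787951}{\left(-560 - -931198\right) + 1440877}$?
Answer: $\frac{1691321}{474303} \approx 3.5659$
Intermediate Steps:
$\frac{3668654 + 4787951}{\left(-560 - -931198\right) + 1440877} = \frac{8456605}{\left(-560 + 931198\right) + 1440877} = \frac{8456605}{930638 + 1440877} = \frac{8456605}{2371515} = 8456605 \cdot \frac{1}{2371515} = \frac{1691321}{474303}$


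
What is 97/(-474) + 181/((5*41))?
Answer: 65909/97170 ≈ 0.67829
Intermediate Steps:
97/(-474) + 181/((5*41)) = 97*(-1/474) + 181/205 = -97/474 + 181*(1/205) = -97/474 + 181/205 = 65909/97170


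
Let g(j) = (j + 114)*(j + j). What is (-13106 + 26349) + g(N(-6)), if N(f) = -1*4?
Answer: 12363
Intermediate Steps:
N(f) = -4
g(j) = 2*j*(114 + j) (g(j) = (114 + j)*(2*j) = 2*j*(114 + j))
(-13106 + 26349) + g(N(-6)) = (-13106 + 26349) + 2*(-4)*(114 - 4) = 13243 + 2*(-4)*110 = 13243 - 880 = 12363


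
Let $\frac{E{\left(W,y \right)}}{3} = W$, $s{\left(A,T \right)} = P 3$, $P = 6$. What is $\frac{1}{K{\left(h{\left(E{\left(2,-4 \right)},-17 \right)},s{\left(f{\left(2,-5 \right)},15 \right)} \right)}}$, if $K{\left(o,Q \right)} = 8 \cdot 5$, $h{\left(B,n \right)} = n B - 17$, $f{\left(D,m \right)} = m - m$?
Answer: $\frac{1}{40} \approx 0.025$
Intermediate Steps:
$f{\left(D,m \right)} = 0$
$s{\left(A,T \right)} = 18$ ($s{\left(A,T \right)} = 6 \cdot 3 = 18$)
$E{\left(W,y \right)} = 3 W$
$h{\left(B,n \right)} = -17 + B n$ ($h{\left(B,n \right)} = B n - 17 = -17 + B n$)
$K{\left(o,Q \right)} = 40$
$\frac{1}{K{\left(h{\left(E{\left(2,-4 \right)},-17 \right)},s{\left(f{\left(2,-5 \right)},15 \right)} \right)}} = \frac{1}{40}$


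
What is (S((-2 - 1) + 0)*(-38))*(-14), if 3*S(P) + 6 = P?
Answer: -1596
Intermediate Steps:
S(P) = -2 + P/3
(S((-2 - 1) + 0)*(-38))*(-14) = ((-2 + ((-2 - 1) + 0)/3)*(-38))*(-14) = ((-2 + (-3 + 0)/3)*(-38))*(-14) = ((-2 + (⅓)*(-3))*(-38))*(-14) = ((-2 - 1)*(-38))*(-14) = -3*(-38)*(-14) = 114*(-14) = -1596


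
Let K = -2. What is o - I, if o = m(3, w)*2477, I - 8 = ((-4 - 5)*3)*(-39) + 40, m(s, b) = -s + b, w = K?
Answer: -13486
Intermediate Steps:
w = -2
m(s, b) = b - s
I = 1101 (I = 8 + (((-4 - 5)*3)*(-39) + 40) = 8 + (-9*3*(-39) + 40) = 8 + (-27*(-39) + 40) = 8 + (1053 + 40) = 8 + 1093 = 1101)
o = -12385 (o = (-2 - 1*3)*2477 = (-2 - 3)*2477 = -5*2477 = -12385)
o - I = -12385 - 1*1101 = -12385 - 1101 = -13486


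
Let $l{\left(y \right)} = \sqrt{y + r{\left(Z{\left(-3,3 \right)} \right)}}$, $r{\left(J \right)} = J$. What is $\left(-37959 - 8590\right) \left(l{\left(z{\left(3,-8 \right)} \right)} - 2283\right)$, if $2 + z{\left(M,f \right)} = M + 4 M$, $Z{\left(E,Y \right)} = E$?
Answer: $106271367 - 46549 \sqrt{10} \approx 1.0612 \cdot 10^{8}$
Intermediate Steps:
$z{\left(M,f \right)} = -2 + 5 M$ ($z{\left(M,f \right)} = -2 + \left(M + 4 M\right) = -2 + 5 M$)
$l{\left(y \right)} = \sqrt{-3 + y}$ ($l{\left(y \right)} = \sqrt{y - 3} = \sqrt{-3 + y}$)
$\left(-37959 - 8590\right) \left(l{\left(z{\left(3,-8 \right)} \right)} - 2283\right) = \left(-37959 - 8590\right) \left(\sqrt{-3 + \left(-2 + 5 \cdot 3\right)} - 2283\right) = - 46549 \left(\sqrt{-3 + \left(-2 + 15\right)} - 2283\right) = - 46549 \left(\sqrt{-3 + 13} - 2283\right) = - 46549 \left(\sqrt{10} - 2283\right) = - 46549 \left(-2283 + \sqrt{10}\right) = 106271367 - 46549 \sqrt{10}$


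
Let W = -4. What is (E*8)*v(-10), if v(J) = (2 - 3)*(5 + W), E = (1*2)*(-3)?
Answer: 48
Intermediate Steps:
E = -6 (E = 2*(-3) = -6)
v(J) = -1 (v(J) = (2 - 3)*(5 - 4) = -1*1 = -1)
(E*8)*v(-10) = -6*8*(-1) = -48*(-1) = 48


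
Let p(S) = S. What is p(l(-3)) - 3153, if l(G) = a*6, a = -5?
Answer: -3183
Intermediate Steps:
l(G) = -30 (l(G) = -5*6 = -30)
p(l(-3)) - 3153 = -30 - 3153 = -3183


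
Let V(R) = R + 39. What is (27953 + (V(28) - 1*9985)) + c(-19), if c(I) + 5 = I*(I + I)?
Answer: 18752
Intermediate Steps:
V(R) = 39 + R
c(I) = -5 + 2*I**2 (c(I) = -5 + I*(I + I) = -5 + I*(2*I) = -5 + 2*I**2)
(27953 + (V(28) - 1*9985)) + c(-19) = (27953 + ((39 + 28) - 1*9985)) + (-5 + 2*(-19)**2) = (27953 + (67 - 9985)) + (-5 + 2*361) = (27953 - 9918) + (-5 + 722) = 18035 + 717 = 18752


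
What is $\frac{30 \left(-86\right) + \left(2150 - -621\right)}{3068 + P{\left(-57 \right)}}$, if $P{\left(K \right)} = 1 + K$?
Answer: $\frac{191}{3012} \approx 0.063413$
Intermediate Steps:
$\frac{30 \left(-86\right) + \left(2150 - -621\right)}{3068 + P{\left(-57 \right)}} = \frac{30 \left(-86\right) + \left(2150 - -621\right)}{3068 + \left(1 - 57\right)} = \frac{-2580 + \left(2150 + 621\right)}{3068 - 56} = \frac{-2580 + 2771}{3012} = 191 \cdot \frac{1}{3012} = \frac{191}{3012}$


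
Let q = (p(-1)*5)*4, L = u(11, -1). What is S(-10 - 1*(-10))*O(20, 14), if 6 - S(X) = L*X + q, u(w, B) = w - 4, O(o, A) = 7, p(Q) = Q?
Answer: 182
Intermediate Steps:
u(w, B) = -4 + w
L = 7 (L = -4 + 11 = 7)
q = -20 (q = -1*5*4 = -5*4 = -20)
S(X) = 26 - 7*X (S(X) = 6 - (7*X - 20) = 6 - (-20 + 7*X) = 6 + (20 - 7*X) = 26 - 7*X)
S(-10 - 1*(-10))*O(20, 14) = (26 - 7*(-10 - 1*(-10)))*7 = (26 - 7*(-10 + 10))*7 = (26 - 7*0)*7 = (26 + 0)*7 = 26*7 = 182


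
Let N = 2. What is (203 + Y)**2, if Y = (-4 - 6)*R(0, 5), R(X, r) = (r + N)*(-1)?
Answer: 74529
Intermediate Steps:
R(X, r) = -2 - r (R(X, r) = (r + 2)*(-1) = (2 + r)*(-1) = -2 - r)
Y = 70 (Y = (-4 - 6)*(-2 - 1*5) = -10*(-2 - 5) = -10*(-7) = 70)
(203 + Y)**2 = (203 + 70)**2 = 273**2 = 74529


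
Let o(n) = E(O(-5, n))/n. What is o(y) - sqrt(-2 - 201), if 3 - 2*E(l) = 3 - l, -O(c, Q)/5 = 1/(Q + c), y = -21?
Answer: -5/1092 - I*sqrt(203) ≈ -0.0045788 - 14.248*I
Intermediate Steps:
O(c, Q) = -5/(Q + c)
E(l) = l/2 (E(l) = 3/2 - (3 - l)/2 = 3/2 + (-3/2 + l/2) = l/2)
o(n) = -5/(2*n*(-5 + n)) (o(n) = ((-5/(n - 5))/2)/n = ((-5/(-5 + n))/2)/n = (-5/(2*(-5 + n)))/n = -5/(2*n*(-5 + n)))
o(y) - sqrt(-2 - 201) = -5/2/(-21*(-5 - 21)) - sqrt(-2 - 201) = -5/2*(-1/21)/(-26) - sqrt(-203) = -5/2*(-1/21)*(-1/26) - I*sqrt(203) = -5/1092 - I*sqrt(203)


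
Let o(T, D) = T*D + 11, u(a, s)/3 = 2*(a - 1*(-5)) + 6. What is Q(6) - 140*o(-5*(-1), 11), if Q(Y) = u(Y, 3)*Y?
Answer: -8736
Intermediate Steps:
u(a, s) = 48 + 6*a (u(a, s) = 3*(2*(a - 1*(-5)) + 6) = 3*(2*(a + 5) + 6) = 3*(2*(5 + a) + 6) = 3*((10 + 2*a) + 6) = 3*(16 + 2*a) = 48 + 6*a)
Q(Y) = Y*(48 + 6*Y) (Q(Y) = (48 + 6*Y)*Y = Y*(48 + 6*Y))
o(T, D) = 11 + D*T (o(T, D) = D*T + 11 = 11 + D*T)
Q(6) - 140*o(-5*(-1), 11) = 6*6*(8 + 6) - 140*(11 + 11*(-5*(-1))) = 6*6*14 - 140*(11 + 11*5) = 504 - 140*(11 + 55) = 504 - 140*66 = 504 - 9240 = -8736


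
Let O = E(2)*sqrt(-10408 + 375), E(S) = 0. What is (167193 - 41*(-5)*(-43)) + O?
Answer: 158378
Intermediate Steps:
O = 0 (O = 0*sqrt(-10408 + 375) = 0*sqrt(-10033) = 0*(I*sqrt(10033)) = 0)
(167193 - 41*(-5)*(-43)) + O = (167193 - 41*(-5)*(-43)) + 0 = (167193 + 205*(-43)) + 0 = (167193 - 8815) + 0 = 158378 + 0 = 158378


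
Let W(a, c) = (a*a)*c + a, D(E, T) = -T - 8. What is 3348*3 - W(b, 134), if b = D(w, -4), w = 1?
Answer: 7904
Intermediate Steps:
D(E, T) = -8 - T
b = -4 (b = -8 - 1*(-4) = -8 + 4 = -4)
W(a, c) = a + c*a**2 (W(a, c) = a**2*c + a = c*a**2 + a = a + c*a**2)
3348*3 - W(b, 134) = 3348*3 - (-4)*(1 - 4*134) = 10044 - (-4)*(1 - 536) = 10044 - (-4)*(-535) = 10044 - 1*2140 = 10044 - 2140 = 7904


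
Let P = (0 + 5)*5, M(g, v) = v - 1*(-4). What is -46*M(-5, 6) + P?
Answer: -435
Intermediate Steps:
M(g, v) = 4 + v (M(g, v) = v + 4 = 4 + v)
P = 25 (P = 5*5 = 25)
-46*M(-5, 6) + P = -46*(4 + 6) + 25 = -46*10 + 25 = -460 + 25 = -435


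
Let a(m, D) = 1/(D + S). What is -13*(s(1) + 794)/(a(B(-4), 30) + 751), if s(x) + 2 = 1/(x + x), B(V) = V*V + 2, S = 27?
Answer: -1174485/85616 ≈ -13.718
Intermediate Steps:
B(V) = 2 + V**2 (B(V) = V**2 + 2 = 2 + V**2)
a(m, D) = 1/(27 + D) (a(m, D) = 1/(D + 27) = 1/(27 + D))
s(x) = -2 + 1/(2*x) (s(x) = -2 + 1/(x + x) = -2 + 1/(2*x))
-13*(s(1) + 794)/(a(B(-4), 30) + 751) = -13*((-2 + (1/2)/1) + 794)/(1/(27 + 30) + 751) = -13*((-2 + (1/2)*1) + 794)/(1/57 + 751) = -13*((-2 + 1/2) + 794)/(1/57 + 751) = -13*(-3/2 + 794)/42808/57 = -20605*57/(2*42808) = -13*90345/85616 = -1174485/85616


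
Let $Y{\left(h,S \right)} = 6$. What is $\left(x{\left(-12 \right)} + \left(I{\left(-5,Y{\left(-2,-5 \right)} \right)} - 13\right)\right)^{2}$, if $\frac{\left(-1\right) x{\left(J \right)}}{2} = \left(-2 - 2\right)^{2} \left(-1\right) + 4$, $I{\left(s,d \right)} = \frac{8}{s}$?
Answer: $\frac{2209}{25} \approx 88.36$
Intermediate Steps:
$x{\left(J \right)} = 24$ ($x{\left(J \right)} = - 2 \left(\left(-2 - 2\right)^{2} \left(-1\right) + 4\right) = - 2 \left(\left(-4\right)^{2} \left(-1\right) + 4\right) = - 2 \left(16 \left(-1\right) + 4\right) = - 2 \left(-16 + 4\right) = \left(-2\right) \left(-12\right) = 24$)
$\left(x{\left(-12 \right)} + \left(I{\left(-5,Y{\left(-2,-5 \right)} \right)} - 13\right)\right)^{2} = \left(24 + \left(\frac{8}{-5} - 13\right)\right)^{2} = \left(24 + \left(8 \left(- \frac{1}{5}\right) - 13\right)\right)^{2} = \left(24 - \frac{73}{5}\right)^{2} = \left(\frac{47}{5}\right)^{2} = \frac{2209}{25}$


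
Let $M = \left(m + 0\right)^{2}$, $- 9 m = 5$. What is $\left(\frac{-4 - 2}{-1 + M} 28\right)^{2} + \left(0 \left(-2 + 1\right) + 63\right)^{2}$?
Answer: $63018$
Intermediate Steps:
$m = - \frac{5}{9}$ ($m = \left(- \frac{1}{9}\right) 5 = - \frac{5}{9} \approx -0.55556$)
$M = \frac{25}{81}$ ($M = \left(- \frac{5}{9} + 0\right)^{2} = \left(- \frac{5}{9}\right)^{2} = \frac{25}{81} \approx 0.30864$)
$\left(\frac{-4 - 2}{-1 + M} 28\right)^{2} + \left(0 \left(-2 + 1\right) + 63\right)^{2} = \left(\frac{-4 - 2}{-1 + \frac{25}{81}} \cdot 28\right)^{2} + \left(0 \left(-2 + 1\right) + 63\right)^{2} = \left(- \frac{6}{- \frac{56}{81}} \cdot 28\right)^{2} + \left(0 \left(-1\right) + 63\right)^{2} = \left(\left(-6\right) \left(- \frac{81}{56}\right) 28\right)^{2} + \left(0 + 63\right)^{2} = \left(\frac{243}{28} \cdot 28\right)^{2} + 63^{2} = 243^{2} + 3969 = 59049 + 3969 = 63018$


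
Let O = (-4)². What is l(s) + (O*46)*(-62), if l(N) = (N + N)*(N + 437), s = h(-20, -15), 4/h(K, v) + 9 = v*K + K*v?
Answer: -15936324424/349281 ≈ -45626.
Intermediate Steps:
O = 16
h(K, v) = 4/(-9 + 2*K*v) (h(K, v) = 4/(-9 + (v*K + K*v)) = 4/(-9 + (K*v + K*v)) = 4/(-9 + 2*K*v))
s = 4/591 (s = 4/(-9 + 2*(-20)*(-15)) = 4/(-9 + 600) = 4/591 ≈ 0.0067682)
l(N) = 2*N*(437 + N) (l(N) = (2*N)*(437 + N) = 2*N*(437 + N))
l(s) + (O*46)*(-62) = 2*(4/591)*(437 + 4/591) + (16*46)*(-62) = 2*(4/591)*(258271/591) + 736*(-62) = 2066168/349281 - 45632 = -15936324424/349281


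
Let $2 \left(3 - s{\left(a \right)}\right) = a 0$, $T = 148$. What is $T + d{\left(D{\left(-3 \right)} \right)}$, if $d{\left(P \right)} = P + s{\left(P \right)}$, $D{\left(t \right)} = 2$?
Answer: $153$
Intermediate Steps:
$s{\left(a \right)} = 3$ ($s{\left(a \right)} = 3 - \frac{a 0}{2} = 3 - 0 = 3 + 0 = 3$)
$d{\left(P \right)} = 3 + P$ ($d{\left(P \right)} = P + 3 = 3 + P$)
$T + d{\left(D{\left(-3 \right)} \right)} = 148 + \left(3 + 2\right) = 148 + 5 = 153$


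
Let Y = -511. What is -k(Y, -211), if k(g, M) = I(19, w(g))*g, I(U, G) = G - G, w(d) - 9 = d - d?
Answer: 0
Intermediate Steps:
w(d) = 9 (w(d) = 9 + (d - d) = 9 + 0 = 9)
I(U, G) = 0
k(g, M) = 0 (k(g, M) = 0*g = 0)
-k(Y, -211) = -1*0 = 0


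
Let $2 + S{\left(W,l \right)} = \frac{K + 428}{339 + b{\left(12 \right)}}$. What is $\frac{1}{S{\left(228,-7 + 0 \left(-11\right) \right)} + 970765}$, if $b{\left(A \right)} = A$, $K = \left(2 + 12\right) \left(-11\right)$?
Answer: $\frac{351}{340738087} \approx 1.0301 \cdot 10^{-6}$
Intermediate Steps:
$K = -154$ ($K = 14 \left(-11\right) = -154$)
$S{\left(W,l \right)} = - \frac{428}{351}$ ($S{\left(W,l \right)} = -2 + \frac{-154 + 428}{339 + 12} = -2 + \frac{274}{351} = - \frac{428}{351}$)
$\frac{1}{S{\left(228,-7 + 0 \left(-11\right) \right)} + 970765} = \frac{1}{- \frac{428}{351} + 970765} = \frac{1}{\frac{340738087}{351}} = \frac{351}{340738087}$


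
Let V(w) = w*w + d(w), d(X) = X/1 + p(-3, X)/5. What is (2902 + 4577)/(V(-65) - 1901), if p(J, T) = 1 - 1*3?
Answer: 37395/11293 ≈ 3.3113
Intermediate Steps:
p(J, T) = -2 (p(J, T) = 1 - 3 = -2)
d(X) = -⅖ + X (d(X) = X/1 - 2/5 = X*1 - 2*⅕ = X - ⅖ = -⅖ + X)
V(w) = -⅖ + w + w² (V(w) = w*w + (-⅖ + w) = w² + (-⅖ + w) = -⅖ + w + w²)
(2902 + 4577)/(V(-65) - 1901) = (2902 + 4577)/((-⅖ - 65 + (-65)²) - 1901) = 7479/((-⅖ - 65 + 4225) - 1901) = 7479/(20798/5 - 1901) = 7479/(11293/5) = 7479*(5/11293) = 37395/11293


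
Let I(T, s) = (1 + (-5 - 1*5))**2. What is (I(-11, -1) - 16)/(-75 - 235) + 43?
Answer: 2653/62 ≈ 42.790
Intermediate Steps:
I(T, s) = 81 (I(T, s) = (1 + (-5 - 5))**2 = (1 - 10)**2 = (-9)**2 = 81)
(I(-11, -1) - 16)/(-75 - 235) + 43 = (81 - 16)/(-75 - 235) + 43 = 65/(-310) + 43 = 65*(-1/310) + 43 = -13/62 + 43 = 2653/62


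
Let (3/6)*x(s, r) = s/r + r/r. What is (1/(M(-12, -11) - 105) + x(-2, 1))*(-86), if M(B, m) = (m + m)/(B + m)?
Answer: 413574/2393 ≈ 172.83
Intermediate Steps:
M(B, m) = 2*m/(B + m) (M(B, m) = (2*m)/(B + m) = 2*m/(B + m))
x(s, r) = 2 + 2*s/r (x(s, r) = 2*(s/r + r/r) = 2*(s/r + 1) = 2*(1 + s/r) = 2 + 2*s/r)
(1/(M(-12, -11) - 105) + x(-2, 1))*(-86) = (1/(2*(-11)/(-12 - 11) - 105) + (2 + 2*(-2)/1))*(-86) = (1/(2*(-11)/(-23) - 105) + (2 + 2*(-2)*1))*(-86) = (1/(2*(-11)*(-1/23) - 105) + (2 - 4))*(-86) = (1/(22/23 - 105) - 2)*(-86) = (1/(-2393/23) - 2)*(-86) = (-23/2393 - 2)*(-86) = -4809/2393*(-86) = 413574/2393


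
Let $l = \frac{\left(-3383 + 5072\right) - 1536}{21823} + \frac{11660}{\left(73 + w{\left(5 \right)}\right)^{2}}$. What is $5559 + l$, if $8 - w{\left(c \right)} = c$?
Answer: $\frac{175241333285}{31512412} \approx 5561.0$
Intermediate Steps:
$w{\left(c \right)} = 8 - c$
$l = \frac{63834977}{31512412}$ ($l = \frac{\left(-3383 + 5072\right) - 1536}{21823} + \frac{11660}{\left(73 + \left(8 - 5\right)\right)^{2}} = \left(1689 - 1536\right) \frac{1}{21823} + \frac{11660}{\left(73 + \left(8 - 5\right)\right)^{2}} = 153 \cdot \frac{1}{21823} + \frac{11660}{\left(73 + 3\right)^{2}} = \frac{153}{21823} + \frac{11660}{76^{2}} = \frac{153}{21823} + \frac{11660}{5776} = \frac{153}{21823} + 11660 \cdot \frac{1}{5776} = \frac{153}{21823} + \frac{2915}{1444} = \frac{63834977}{31512412} \approx 2.0257$)
$5559 + l = 5559 + \frac{63834977}{31512412} = \frac{175241333285}{31512412}$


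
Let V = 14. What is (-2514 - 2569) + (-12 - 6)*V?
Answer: -5335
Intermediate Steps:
(-2514 - 2569) + (-12 - 6)*V = (-2514 - 2569) + (-12 - 6)*14 = -5083 - 18*14 = -5083 - 252 = -5335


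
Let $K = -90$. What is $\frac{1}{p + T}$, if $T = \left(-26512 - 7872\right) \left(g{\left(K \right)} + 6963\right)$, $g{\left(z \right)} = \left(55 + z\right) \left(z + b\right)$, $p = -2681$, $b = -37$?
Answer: $- \frac{1}{392255353} \approx -2.5494 \cdot 10^{-9}$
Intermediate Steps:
$g{\left(z \right)} = \left(-37 + z\right) \left(55 + z\right)$ ($g{\left(z \right)} = \left(55 + z\right) \left(z - 37\right) = \left(55 + z\right) \left(-37 + z\right) = \left(-37 + z\right) \left(55 + z\right)$)
$T = -392252672$ ($T = \left(-26512 - 7872\right) \left(\left(-2035 + \left(-90\right)^{2} + 18 \left(-90\right)\right) + 6963\right) = \left(-26512 - 7872\right) \left(\left(-2035 + 8100 - 1620\right) + 6963\right) = - 34384 \left(4445 + 6963\right) = \left(-34384\right) 11408 = -392252672$)
$\frac{1}{p + T} = \frac{1}{-2681 - 392252672} = \frac{1}{-392255353} = - \frac{1}{392255353}$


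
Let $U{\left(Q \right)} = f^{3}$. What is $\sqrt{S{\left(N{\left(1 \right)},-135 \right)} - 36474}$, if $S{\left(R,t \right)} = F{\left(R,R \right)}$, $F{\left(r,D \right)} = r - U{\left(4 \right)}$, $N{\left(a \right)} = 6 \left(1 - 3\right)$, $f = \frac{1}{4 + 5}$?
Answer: $\frac{i \sqrt{26598295}}{27} \approx 191.01 i$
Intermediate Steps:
$f = \frac{1}{9} \approx 0.11111$
$U{\left(Q \right)} = \frac{1}{729}$ ($U{\left(Q \right)} = \left(\frac{1}{9}\right)^{3} = \frac{1}{729}$)
$N{\left(a \right)} = -12$ ($N{\left(a \right)} = 6 \left(-2\right) = -12$)
$F{\left(r,D \right)} = - \frac{1}{729} + r$ ($F{\left(r,D \right)} = r - \frac{1}{729} = - \frac{1}{729} + r$)
$S{\left(R,t \right)} = - \frac{1}{729} + R$
$\sqrt{S{\left(N{\left(1 \right)},-135 \right)} - 36474} = \sqrt{\left(- \frac{1}{729} - 12\right) - 36474} = \sqrt{- \frac{8749}{729} - 36474} = \sqrt{- \frac{26598295}{729}} = \frac{i \sqrt{26598295}}{27}$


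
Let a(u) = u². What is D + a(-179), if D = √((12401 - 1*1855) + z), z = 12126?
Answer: 32041 + 4*√1417 ≈ 32192.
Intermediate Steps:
D = 4*√1417 (D = √((12401 - 1*1855) + 12126) = √((12401 - 1855) + 12126) = √(10546 + 12126) = √22672 = 4*√1417 ≈ 150.57)
D + a(-179) = 4*√1417 + (-179)² = 4*√1417 + 32041 = 32041 + 4*√1417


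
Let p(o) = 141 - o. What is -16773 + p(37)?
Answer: -16669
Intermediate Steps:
-16773 + p(37) = -16773 + (141 - 1*37) = -16773 + (141 - 37) = -16773 + 104 = -16669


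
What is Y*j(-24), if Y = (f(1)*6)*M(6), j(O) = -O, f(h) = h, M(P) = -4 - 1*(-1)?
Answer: -432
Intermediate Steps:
M(P) = -3 (M(P) = -4 + 1 = -3)
Y = -18 (Y = (1*6)*(-3) = 6*(-3) = -18)
Y*j(-24) = -(-18)*(-24) = -18*24 = -432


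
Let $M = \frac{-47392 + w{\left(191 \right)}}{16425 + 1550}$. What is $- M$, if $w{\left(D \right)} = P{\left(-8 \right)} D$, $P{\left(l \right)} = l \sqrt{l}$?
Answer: $\frac{47392}{17975} + \frac{3056 i \sqrt{2}}{17975} \approx 2.6366 + 0.24044 i$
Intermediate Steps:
$P{\left(l \right)} = l^{\frac{3}{2}}$
$w{\left(D \right)} = - 16 i D \sqrt{2}$ ($w{\left(D \right)} = \left(-8\right)^{\frac{3}{2}} D = - 16 i \sqrt{2} D = - 16 i D \sqrt{2}$)
$M = - \frac{47392}{17975} - \frac{3056 i \sqrt{2}}{17975}$ ($M = \frac{-47392 - 16 i 191 \sqrt{2}}{16425 + 1550} = \frac{-47392 - 3056 i \sqrt{2}}{17975} = \left(-47392 - 3056 i \sqrt{2}\right) \frac{1}{17975} = - \frac{47392}{17975} - \frac{3056 i \sqrt{2}}{17975} \approx -2.6366 - 0.24044 i$)
$- M = - (- \frac{47392}{17975} - \frac{3056 i \sqrt{2}}{17975}) = \frac{47392}{17975} + \frac{3056 i \sqrt{2}}{17975}$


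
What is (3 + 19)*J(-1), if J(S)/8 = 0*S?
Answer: 0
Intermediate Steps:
J(S) = 0 (J(S) = 8*(0*S) = 8*0 = 0)
(3 + 19)*J(-1) = (3 + 19)*0 = 22*0 = 0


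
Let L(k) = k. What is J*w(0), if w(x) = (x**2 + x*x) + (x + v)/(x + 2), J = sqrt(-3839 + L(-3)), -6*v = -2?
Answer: I*sqrt(3842)/6 ≈ 10.331*I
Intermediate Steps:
v = 1/3 (v = -1/6*(-2) = 1/3 ≈ 0.33333)
J = I*sqrt(3842) (J = sqrt(-3839 - 3) = sqrt(-3842) = I*sqrt(3842) ≈ 61.984*I)
w(x) = 2*x**2 + (1/3 + x)/(2 + x) (w(x) = (x**2 + x*x) + (x + 1/3)/(x + 2) = (x**2 + x**2) + (1/3 + x)/(2 + x) = 2*x**2 + (1/3 + x)/(2 + x))
J*w(0) = (I*sqrt(3842))*((1/3 + 0 + 2*0**3 + 4*0**2)/(2 + 0)) = (I*sqrt(3842))*((1/3 + 0 + 2*0 + 4*0)/2) = (I*sqrt(3842))*((1/3 + 0 + 0 + 0)/2) = (I*sqrt(3842))*((1/2)*(1/3)) = (I*sqrt(3842))*(1/6) = I*sqrt(3842)/6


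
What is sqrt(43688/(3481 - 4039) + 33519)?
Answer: sqrt(289228667)/93 ≈ 182.87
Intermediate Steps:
sqrt(43688/(3481 - 4039) + 33519) = sqrt(43688/(-558) + 33519) = sqrt(43688*(-1/558) + 33519) = sqrt(-21844/279 + 33519) = sqrt(9329957/279) = sqrt(289228667)/93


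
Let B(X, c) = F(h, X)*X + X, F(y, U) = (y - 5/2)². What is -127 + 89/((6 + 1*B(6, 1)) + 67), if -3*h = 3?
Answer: -38557/305 ≈ -126.42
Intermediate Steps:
h = -1 (h = -⅓*3 = -1)
F(y, U) = (-5/2 + y)² (F(y, U) = (y - 5*½)² = (y - 5/2)² = (-5/2 + y)²)
B(X, c) = 53*X/4 (B(X, c) = ((-5 + 2*(-1))²/4)*X + X = ((-5 - 2)²/4)*X + X = ((¼)*(-7)²)*X + X = ((¼)*49)*X + X = 49*X/4 + X = 53*X/4)
-127 + 89/((6 + 1*B(6, 1)) + 67) = -127 + 89/((6 + 1*((53/4)*6)) + 67) = -127 + 89/((6 + 1*(159/2)) + 67) = -127 + 89/((6 + 159/2) + 67) = -127 + 89/(171/2 + 67) = -127 + 89/(305/2) = -127 + (2/305)*89 = -127 + 178/305 = -38557/305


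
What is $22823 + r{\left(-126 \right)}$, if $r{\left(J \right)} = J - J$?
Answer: $22823$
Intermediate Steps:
$r{\left(J \right)} = 0$
$22823 + r{\left(-126 \right)} = 22823 + 0 = 22823$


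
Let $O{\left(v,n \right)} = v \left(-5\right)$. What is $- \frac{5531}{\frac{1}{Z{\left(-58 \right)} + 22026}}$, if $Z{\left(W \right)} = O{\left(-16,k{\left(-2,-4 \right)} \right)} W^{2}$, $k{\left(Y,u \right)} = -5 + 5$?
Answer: $-1610328526$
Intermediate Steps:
$k{\left(Y,u \right)} = 0$
$O{\left(v,n \right)} = - 5 v$
$Z{\left(W \right)} = 80 W^{2}$ ($Z{\left(W \right)} = \left(-5\right) \left(-16\right) W^{2} = 80 W^{2}$)
$- \frac{5531}{\frac{1}{Z{\left(-58 \right)} + 22026}} = - \frac{5531}{\frac{1}{80 \left(-58\right)^{2} + 22026}} = - \frac{5531}{\frac{1}{80 \cdot 3364 + 22026}} = - \frac{5531}{\frac{1}{269120 + 22026}} = - \frac{5531}{\frac{1}{291146}} = - 5531 \frac{1}{\frac{1}{291146}} = \left(-5531\right) 291146 = -1610328526$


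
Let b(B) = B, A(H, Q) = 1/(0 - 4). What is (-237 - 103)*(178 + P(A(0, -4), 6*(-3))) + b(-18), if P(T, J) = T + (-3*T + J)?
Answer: -54588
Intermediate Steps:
A(H, Q) = -¼ (A(H, Q) = 1/(-4) = -¼)
P(T, J) = J - 2*T (P(T, J) = T + (J - 3*T) = J - 2*T)
(-237 - 103)*(178 + P(A(0, -4), 6*(-3))) + b(-18) = (-237 - 103)*(178 + (6*(-3) - 2*(-¼))) - 18 = -340*(178 + (-18 + ½)) - 18 = -340*(178 - 35/2) - 18 = -340*321/2 - 18 = -54570 - 18 = -54588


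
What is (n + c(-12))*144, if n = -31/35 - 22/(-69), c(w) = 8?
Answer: 861648/805 ≈ 1070.4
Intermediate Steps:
n = -1369/2415 (n = -31*1/35 - 22*(-1/69) = -31/35 + 22/69 = -1369/2415 ≈ -0.56687)
(n + c(-12))*144 = (-1369/2415 + 8)*144 = (17951/2415)*144 = 861648/805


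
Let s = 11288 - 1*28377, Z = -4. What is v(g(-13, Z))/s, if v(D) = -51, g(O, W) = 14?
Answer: 51/17089 ≈ 0.0029844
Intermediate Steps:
s = -17089 (s = 11288 - 28377 = -17089)
v(g(-13, Z))/s = -51/(-17089) = -51*(-1/17089) = 51/17089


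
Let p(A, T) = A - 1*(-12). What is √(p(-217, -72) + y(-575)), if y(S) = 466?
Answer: 3*√29 ≈ 16.155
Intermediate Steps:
p(A, T) = 12 + A (p(A, T) = A + 12 = 12 + A)
√(p(-217, -72) + y(-575)) = √((12 - 217) + 466) = √(-205 + 466) = √261 = 3*√29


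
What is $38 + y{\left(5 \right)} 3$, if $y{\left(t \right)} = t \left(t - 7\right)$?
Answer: $8$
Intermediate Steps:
$y{\left(t \right)} = t \left(-7 + t\right)$
$38 + y{\left(5 \right)} 3 = 38 + 5 \left(-7 + 5\right) 3 = 38 + 5 \left(-2\right) 3 = 38 - 30 = 8$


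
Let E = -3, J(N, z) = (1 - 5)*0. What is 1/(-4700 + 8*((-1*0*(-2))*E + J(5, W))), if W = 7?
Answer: -1/4700 ≈ -0.00021277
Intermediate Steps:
J(N, z) = 0 (J(N, z) = -4*0 = 0)
1/(-4700 + 8*((-1*0*(-2))*E + J(5, W))) = 1/(-4700 + 8*((-1*0*(-2))*(-3) + 0)) = 1/(-4700 + 8*((0*(-2))*(-3) + 0)) = 1/(-4700 + 8*(0*(-3) + 0)) = 1/(-4700 + 8*(0 + 0)) = 1/(-4700 + 8*0) = 1/(-4700 + 0) = 1/(-4700) = -1/4700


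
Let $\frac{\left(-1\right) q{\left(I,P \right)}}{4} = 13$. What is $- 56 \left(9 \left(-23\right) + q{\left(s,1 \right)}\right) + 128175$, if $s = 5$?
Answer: $142679$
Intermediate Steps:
$q{\left(I,P \right)} = -52$ ($q{\left(I,P \right)} = \left(-4\right) 13 = -52$)
$- 56 \left(9 \left(-23\right) + q{\left(s,1 \right)}\right) + 128175 = - 56 \left(9 \left(-23\right) - 52\right) + 128175 = - 56 \left(-207 - 52\right) + 128175 = \left(-56\right) \left(-259\right) + 128175 = 14504 + 128175 = 142679$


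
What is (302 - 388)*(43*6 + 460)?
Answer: -61748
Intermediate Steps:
(302 - 388)*(43*6 + 460) = -86*(258 + 460) = -86*718 = -61748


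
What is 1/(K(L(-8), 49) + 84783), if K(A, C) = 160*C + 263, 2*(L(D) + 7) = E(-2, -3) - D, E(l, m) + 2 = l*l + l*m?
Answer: 1/92886 ≈ 1.0766e-5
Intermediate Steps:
E(l, m) = -2 + l**2 + l*m (E(l, m) = -2 + (l*l + l*m) = -2 + (l**2 + l*m) = -2 + l**2 + l*m)
L(D) = -3 - D/2 (L(D) = -7 + ((-2 + (-2)**2 - 2*(-3)) - D)/2 = -7 + ((-2 + 4 + 6) - D)/2 = -7 + (8 - D)/2 = -7 + (4 - D/2) = -3 - D/2)
K(A, C) = 263 + 160*C
1/(K(L(-8), 49) + 84783) = 1/((263 + 160*49) + 84783) = 1/((263 + 7840) + 84783) = 1/(8103 + 84783) = 1/92886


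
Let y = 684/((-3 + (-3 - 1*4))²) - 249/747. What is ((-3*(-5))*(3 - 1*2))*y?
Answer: 488/5 ≈ 97.600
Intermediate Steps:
y = 488/75 (y = 684/((-3 + (-3 - 4))²) - 249*1/747 = 684/((-3 - 7)²) - ⅓ = 684/((-10)²) - ⅓ = 684/100 - ⅓ = 684*(1/100) - ⅓ = 171/25 - ⅓ = 488/75 ≈ 6.5067)
((-3*(-5))*(3 - 1*2))*y = ((-3*(-5))*(3 - 1*2))*(488/75) = (15*(3 - 2))*(488/75) = (15*1)*(488/75) = 15*(488/75) = 488/5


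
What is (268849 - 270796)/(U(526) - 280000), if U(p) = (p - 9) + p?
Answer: 1947/278957 ≈ 0.0069796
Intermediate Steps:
U(p) = -9 + 2*p (U(p) = (-9 + p) + p = -9 + 2*p)
(268849 - 270796)/(U(526) - 280000) = (268849 - 270796)/((-9 + 2*526) - 280000) = -1947/((-9 + 1052) - 280000) = -1947/(1043 - 280000) = -1947/(-278957) = -1947*(-1/278957) = 1947/278957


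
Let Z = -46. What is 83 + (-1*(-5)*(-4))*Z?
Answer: 1003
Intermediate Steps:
83 + (-1*(-5)*(-4))*Z = 83 + (-1*(-5)*(-4))*(-46) = 83 + (5*(-4))*(-46) = 83 - 20*(-46) = 83 + 920 = 1003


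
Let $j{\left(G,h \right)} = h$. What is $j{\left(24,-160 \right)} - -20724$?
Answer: $20564$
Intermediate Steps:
$j{\left(24,-160 \right)} - -20724 = -160 - -20724 = -160 + 20724 = 20564$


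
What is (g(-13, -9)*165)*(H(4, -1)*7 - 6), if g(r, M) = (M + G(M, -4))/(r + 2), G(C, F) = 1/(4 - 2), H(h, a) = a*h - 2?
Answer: -6120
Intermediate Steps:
H(h, a) = -2 + a*h
G(C, F) = 1/2
g(r, M) = (1/2 + M)/(2 + r) (g(r, M) = (M + 1/2)/(r + 2) = (1/2 + M)/(2 + r))
(g(-13, -9)*165)*(H(4, -1)*7 - 6) = (((1/2 - 9)/(2 - 13))*165)*((-2 - 1*4)*7 - 6) = ((-17/2/(-11))*165)*((-2 - 4)*7 - 6) = (-1/11*(-17/2)*165)*(-6*7 - 6) = ((17/22)*165)*(-42 - 6) = (255/2)*(-48) = -6120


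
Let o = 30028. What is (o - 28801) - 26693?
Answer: -25466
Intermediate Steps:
(o - 28801) - 26693 = (30028 - 28801) - 26693 = 1227 - 26693 = -25466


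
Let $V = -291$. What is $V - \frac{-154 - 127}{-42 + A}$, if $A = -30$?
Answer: $- \frac{21233}{72} \approx -294.9$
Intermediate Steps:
$V - \frac{-154 - 127}{-42 + A} = -291 - \frac{-154 - 127}{-42 - 30} = -291 - - \frac{281}{-72} = -291 - \left(-281\right) \left(- \frac{1}{72}\right) = -291 - \frac{281}{72} = - \frac{21233}{72}$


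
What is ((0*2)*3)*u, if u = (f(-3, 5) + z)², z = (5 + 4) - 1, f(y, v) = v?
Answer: 0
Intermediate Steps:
z = 8 (z = 9 - 1 = 8)
u = 169 (u = (5 + 8)² = 13² = 169)
((0*2)*3)*u = ((0*2)*3)*169 = (0*3)*169 = 0*169 = 0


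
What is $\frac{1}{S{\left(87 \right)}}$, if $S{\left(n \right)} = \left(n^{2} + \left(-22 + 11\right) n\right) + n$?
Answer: $\frac{1}{6699} \approx 0.00014928$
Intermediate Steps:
$S{\left(n \right)} = n^{2} - 10 n$ ($S{\left(n \right)} = \left(n^{2} - 11 n\right) + n = n^{2} - 10 n$)
$\frac{1}{S{\left(87 \right)}} = \frac{1}{87 \left(-10 + 87\right)} = \frac{1}{87 \cdot 77} = \frac{1}{6699}$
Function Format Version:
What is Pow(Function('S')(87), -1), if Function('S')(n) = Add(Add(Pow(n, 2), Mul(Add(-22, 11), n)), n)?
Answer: Rational(1, 6699) ≈ 0.00014928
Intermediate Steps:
Function('S')(n) = Add(Pow(n, 2), Mul(-10, n)) (Function('S')(n) = Add(Add(Pow(n, 2), Mul(-11, n)), n) = Add(Pow(n, 2), Mul(-10, n)))
Pow(Function('S')(87), -1) = Pow(Mul(87, Add(-10, 87)), -1) = Pow(Mul(87, 77), -1) = Pow(6699, -1) = Rational(1, 6699)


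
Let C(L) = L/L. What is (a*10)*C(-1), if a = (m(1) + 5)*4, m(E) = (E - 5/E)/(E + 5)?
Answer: 520/3 ≈ 173.33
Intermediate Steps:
C(L) = 1
m(E) = (E - 5/E)/(5 + E)
a = 52/3 (a = ((-5 + 1**2)/(1*(5 + 1)) + 5)*4 = (1*(-5 + 1)/6 + 5)*4 = (1*(1/6)*(-4) + 5)*4 = (-2/3 + 5)*4 = (13/3)*4 = 52/3 ≈ 17.333)
(a*10)*C(-1) = ((52/3)*10)*1 = (520/3)*1 = 520/3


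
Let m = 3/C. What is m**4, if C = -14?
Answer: 81/38416 ≈ 0.0021085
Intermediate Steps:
m = -3/14 (m = 3/(-14) = 3*(-1/14) = -3/14 ≈ -0.21429)
m**4 = (-3/14)**4 = 81/38416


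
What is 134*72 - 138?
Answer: 9510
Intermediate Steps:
134*72 - 138 = 9648 - 138 = 9510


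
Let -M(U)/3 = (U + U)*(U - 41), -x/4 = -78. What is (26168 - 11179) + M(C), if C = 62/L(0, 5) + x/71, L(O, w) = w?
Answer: 2196377521/126025 ≈ 17428.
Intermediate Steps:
x = 312 (x = -4*(-78) = 312)
C = 5962/355 (C = 62/5 + 312/71 = 5962/355 ≈ 16.794)
M(U) = -6*U*(-41 + U) (M(U) = -3*(U + U)*(U - 41) = -3*2*U*(-41 + U) = -6*U*(-41 + U))
(26168 - 11179) + M(C) = (26168 - 11179) + 6*(5962/355)*(41 - 1*5962/355) = 14989 + 6*(5962/355)*(41 - 5962/355) = 14989 + 6*(5962/355)*(8593/355) = 14989 + 307388796/126025 = 2196377521/126025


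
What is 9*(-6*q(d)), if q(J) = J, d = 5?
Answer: -270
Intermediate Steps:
9*(-6*q(d)) = 9*(-6*5) = 9*(-30) = -270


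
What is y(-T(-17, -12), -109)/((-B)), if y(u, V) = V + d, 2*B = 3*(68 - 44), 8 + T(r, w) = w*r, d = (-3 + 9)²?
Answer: 73/36 ≈ 2.0278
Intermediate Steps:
d = 36 (d = 6² = 36)
T(r, w) = -8 + r*w (T(r, w) = -8 + w*r = -8 + r*w)
B = 36 (B = (3*(68 - 44))/2 = (3*24)/2 = (½)*72 = 36)
y(u, V) = 36 + V (y(u, V) = V + 36 = 36 + V)
y(-T(-17, -12), -109)/((-B)) = (36 - 109)/((-1*36)) = -73/(-36) = -73*(-1/36) = 73/36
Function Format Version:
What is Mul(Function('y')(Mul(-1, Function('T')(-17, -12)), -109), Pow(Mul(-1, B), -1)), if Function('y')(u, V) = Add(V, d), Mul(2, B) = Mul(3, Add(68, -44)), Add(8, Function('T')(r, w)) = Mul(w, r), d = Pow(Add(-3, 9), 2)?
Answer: Rational(73, 36) ≈ 2.0278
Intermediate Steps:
d = 36 (d = Pow(6, 2) = 36)
Function('T')(r, w) = Add(-8, Mul(r, w)) (Function('T')(r, w) = Add(-8, Mul(w, r)) = Add(-8, Mul(r, w)))
B = 36 (B = Mul(Rational(1, 2), Mul(3, Add(68, -44))) = Mul(Rational(1, 2), Mul(3, 24)) = Mul(Rational(1, 2), 72) = 36)
Function('y')(u, V) = Add(36, V) (Function('y')(u, V) = Add(V, 36) = Add(36, V))
Mul(Function('y')(Mul(-1, Function('T')(-17, -12)), -109), Pow(Mul(-1, B), -1)) = Mul(Add(36, -109), Pow(Mul(-1, 36), -1)) = Mul(-73, Pow(-36, -1)) = Mul(-73, Rational(-1, 36)) = Rational(73, 36)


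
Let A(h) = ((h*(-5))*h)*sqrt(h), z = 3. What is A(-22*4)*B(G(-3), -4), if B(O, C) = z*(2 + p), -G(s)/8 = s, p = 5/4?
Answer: -755040*I*sqrt(22) ≈ -3.5415e+6*I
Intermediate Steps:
p = 5/4 (p = 5*(1/4) = 5/4 ≈ 1.2500)
G(s) = -8*s
B(O, C) = 39/4 (B(O, C) = 3*(2 + 5/4) = 3*(13/4) = 39/4)
A(h) = -5*h**(5/2) (A(h) = ((-5*h)*h)*sqrt(h) = (-5*h**2)*sqrt(h) = -5*h**(5/2))
A(-22*4)*B(G(-3), -4) = -5*15488*I*sqrt(22)*(39/4) = -77440*I*sqrt(22)*(39/4) = -755040*I*sqrt(22)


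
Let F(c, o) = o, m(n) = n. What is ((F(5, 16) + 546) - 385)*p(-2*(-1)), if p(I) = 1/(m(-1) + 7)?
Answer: 59/2 ≈ 29.500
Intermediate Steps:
p(I) = 1/6 (p(I) = 1/(-1 + 7) = 1/6)
((F(5, 16) + 546) - 385)*p(-2*(-1)) = ((16 + 546) - 385)*(1/6) = (562 - 385)*(1/6) = 177*(1/6) = 59/2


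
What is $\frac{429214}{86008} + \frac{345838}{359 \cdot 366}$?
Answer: $\frac{21535244755}{2825233788} \approx 7.6225$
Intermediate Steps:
$\frac{429214}{86008} + \frac{345838}{359 \cdot 366} = 429214 \cdot \frac{1}{86008} + \frac{345838}{131394} = \frac{214607}{43004} + 345838 \cdot \frac{1}{131394} = \frac{214607}{43004} + \frac{172919}{65697} = \frac{21535244755}{2825233788}$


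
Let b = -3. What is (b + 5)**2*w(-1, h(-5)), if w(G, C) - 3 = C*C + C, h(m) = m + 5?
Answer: 12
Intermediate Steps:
h(m) = 5 + m
w(G, C) = 3 + C + C**2 (w(G, C) = 3 + (C*C + C) = 3 + (C**2 + C) = 3 + (C + C**2) = 3 + C + C**2)
(b + 5)**2*w(-1, h(-5)) = (-3 + 5)**2*(3 + (5 - 5) + (5 - 5)**2) = 2**2*(3 + 0 + 0**2) = 4*(3 + 0 + 0) = 4*3 = 12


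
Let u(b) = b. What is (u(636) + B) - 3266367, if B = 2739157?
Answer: -526574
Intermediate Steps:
(u(636) + B) - 3266367 = (636 + 2739157) - 3266367 = 2739793 - 3266367 = -526574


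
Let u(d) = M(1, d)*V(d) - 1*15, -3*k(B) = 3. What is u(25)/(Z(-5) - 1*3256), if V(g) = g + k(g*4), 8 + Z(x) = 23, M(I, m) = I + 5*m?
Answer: -3009/3241 ≈ -0.92842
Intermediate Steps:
k(B) = -1 (k(B) = -⅓*3 = -1)
Z(x) = 15 (Z(x) = -8 + 23 = 15)
V(g) = -1 + g (V(g) = g - 1 = -1 + g)
u(d) = -15 + (1 + 5*d)*(-1 + d) (u(d) = (1 + 5*d)*(-1 + d) - 1*15 = (1 + 5*d)*(-1 + d) - 15 = -15 + (1 + 5*d)*(-1 + d))
u(25)/(Z(-5) - 1*3256) = (-15 + (1 + 5*25)*(-1 + 25))/(15 - 1*3256) = (-15 + (1 + 125)*24)/(15 - 3256) = (-15 + 126*24)/(-3241) = (-15 + 3024)*(-1/3241) = 3009*(-1/3241) = -3009/3241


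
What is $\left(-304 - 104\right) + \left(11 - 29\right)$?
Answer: $-426$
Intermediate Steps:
$\left(-304 - 104\right) + \left(11 - 29\right) = -408 + \left(11 - 29\right) = -408 - 18 = -426$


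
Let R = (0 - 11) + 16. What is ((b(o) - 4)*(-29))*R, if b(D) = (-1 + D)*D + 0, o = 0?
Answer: 580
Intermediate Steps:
b(D) = D*(-1 + D) (b(D) = D*(-1 + D) + 0 = D*(-1 + D))
R = 5 (R = -11 + 16 = 5)
((b(o) - 4)*(-29))*R = ((0*(-1 + 0) - 4)*(-29))*5 = ((0*(-1) - 4)*(-29))*5 = ((0 - 4)*(-29))*5 = -4*(-29)*5 = 116*5 = 580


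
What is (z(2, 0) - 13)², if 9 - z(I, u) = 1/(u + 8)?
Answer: 1089/64 ≈ 17.016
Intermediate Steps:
z(I, u) = 9 - 1/(8 + u) (z(I, u) = 9 - 1/(u + 8) = 9 - 1/(8 + u))
(z(2, 0) - 13)² = ((71 + 9*0)/(8 + 0) - 13)² = ((71 + 0)/8 - 13)² = ((⅛)*71 - 13)² = (71/8 - 13)² = (-33/8)² = 1089/64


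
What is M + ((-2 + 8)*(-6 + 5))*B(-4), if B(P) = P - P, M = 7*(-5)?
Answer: -35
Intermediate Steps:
M = -35
B(P) = 0
M + ((-2 + 8)*(-6 + 5))*B(-4) = -35 + ((-2 + 8)*(-6 + 5))*0 = -35 + (6*(-1))*0 = -35 - 6*0 = -35 + 0 = -35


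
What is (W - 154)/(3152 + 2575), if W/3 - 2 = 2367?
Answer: 6953/5727 ≈ 1.2141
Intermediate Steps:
W = 7107 (W = 6 + 3*2367 = 6 + 7101 = 7107)
(W - 154)/(3152 + 2575) = (7107 - 154)/(3152 + 2575) = 6953/5727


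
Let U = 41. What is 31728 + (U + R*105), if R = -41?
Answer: 27464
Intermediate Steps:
31728 + (U + R*105) = 31728 + (41 - 41*105) = 31728 + (41 - 4305) = 31728 - 4264 = 27464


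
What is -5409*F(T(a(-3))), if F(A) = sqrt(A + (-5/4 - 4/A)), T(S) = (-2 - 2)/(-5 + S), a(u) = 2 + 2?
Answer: -5409*sqrt(7)/2 ≈ -7155.4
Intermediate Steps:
a(u) = 4
T(S) = -4/(-5 + S)
F(A) = sqrt(-5/4 + A - 4/A) (F(A) = sqrt(A + (-5*1/4 - 4/A)) = sqrt(A + (-5/4 - 4/A)) = sqrt(-5/4 + A - 4/A))
-5409*F(T(a(-3))) = -5409*sqrt(-5 - 16/((-4/(-5 + 4))) + 4*(-4/(-5 + 4)))/2 = -5409*sqrt(-5 - 16/((-4/(-1))) + 4*(-4/(-1)))/2 = -5409*sqrt(-5 - 16/((-4*(-1))) + 4*(-4*(-1)))/2 = -5409*sqrt(-5 - 16/4 + 4*4)/2 = -5409*sqrt(-5 - 16*1/4 + 16)/2 = -5409*sqrt(-5 - 4 + 16)/2 = -5409*sqrt(7)/2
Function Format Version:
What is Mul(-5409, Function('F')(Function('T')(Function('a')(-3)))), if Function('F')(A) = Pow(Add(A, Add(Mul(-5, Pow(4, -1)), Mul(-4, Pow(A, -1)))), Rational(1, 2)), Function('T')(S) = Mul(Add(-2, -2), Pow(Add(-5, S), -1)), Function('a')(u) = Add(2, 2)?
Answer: Mul(Rational(-5409, 2), Pow(7, Rational(1, 2))) ≈ -7155.4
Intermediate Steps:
Function('a')(u) = 4
Function('T')(S) = Mul(-4, Pow(Add(-5, S), -1))
Function('F')(A) = Pow(Add(Rational(-5, 4), A, Mul(-4, Pow(A, -1))), Rational(1, 2)) (Function('F')(A) = Pow(Add(A, Add(Mul(-5, Rational(1, 4)), Mul(-4, Pow(A, -1)))), Rational(1, 2)) = Pow(Add(A, Add(Rational(-5, 4), Mul(-4, Pow(A, -1)))), Rational(1, 2)) = Pow(Add(Rational(-5, 4), A, Mul(-4, Pow(A, -1))), Rational(1, 2)))
Mul(-5409, Function('F')(Function('T')(Function('a')(-3)))) = Mul(-5409, Mul(Rational(1, 2), Pow(Add(-5, Mul(-16, Pow(Mul(-4, Pow(Add(-5, 4), -1)), -1)), Mul(4, Mul(-4, Pow(Add(-5, 4), -1)))), Rational(1, 2)))) = Mul(-5409, Mul(Rational(1, 2), Pow(Add(-5, Mul(-16, Pow(Mul(-4, Pow(-1, -1)), -1)), Mul(4, Mul(-4, Pow(-1, -1)))), Rational(1, 2)))) = Mul(-5409, Mul(Rational(1, 2), Pow(Add(-5, Mul(-16, Pow(Mul(-4, -1), -1)), Mul(4, Mul(-4, -1))), Rational(1, 2)))) = Mul(-5409, Mul(Rational(1, 2), Pow(Add(-5, Mul(-16, Pow(4, -1)), Mul(4, 4)), Rational(1, 2)))) = Mul(-5409, Mul(Rational(1, 2), Pow(Add(-5, Mul(-16, Rational(1, 4)), 16), Rational(1, 2)))) = Mul(-5409, Mul(Rational(1, 2), Pow(Add(-5, -4, 16), Rational(1, 2)))) = Mul(-5409, Mul(Rational(1, 2), Pow(7, Rational(1, 2)))) = Mul(Rational(-5409, 2), Pow(7, Rational(1, 2)))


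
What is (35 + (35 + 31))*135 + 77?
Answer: 13712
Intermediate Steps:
(35 + (35 + 31))*135 + 77 = (35 + 66)*135 + 77 = 101*135 + 77 = 13635 + 77 = 13712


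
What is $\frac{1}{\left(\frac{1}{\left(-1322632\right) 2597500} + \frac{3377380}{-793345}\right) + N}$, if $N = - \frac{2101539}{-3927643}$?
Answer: $- \frac{2141009886919982555540000}{7969000285970834582927167} \approx -0.26867$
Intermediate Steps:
$N = \frac{2101539}{3927643}$ ($N = \left(-2101539\right) \left(- \frac{1}{3927643}\right) = \frac{2101539}{3927643} \approx 0.53506$)
$\frac{1}{\left(\frac{1}{\left(-1322632\right) 2597500} + \frac{3377380}{-793345}\right) + N} = \frac{1}{\left(\frac{1}{\left(-1322632\right) 2597500} + \frac{3377380}{-793345}\right) + \frac{2101539}{3927643}} = \frac{1}{\left(\left(- \frac{1}{1322632}\right) \frac{1}{2597500} + 3377380 \left(- \frac{1}{793345}\right)\right) + \frac{2101539}{3927643}} = \frac{1}{\left(- \frac{1}{3435536620000} - \frac{675476}{158669}\right) + \frac{2101539}{3927643}} = \frac{1}{- \frac{2320622533931278669}{545113159958780000} + \frac{2101539}{3927643}} = \frac{1}{- \frac{7969000285970834582927167}{2141009886919982555540000}} = - \frac{2141009886919982555540000}{7969000285970834582927167}$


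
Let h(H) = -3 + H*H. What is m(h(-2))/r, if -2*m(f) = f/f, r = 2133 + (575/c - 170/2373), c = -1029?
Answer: -38759/165297024 ≈ -0.00023448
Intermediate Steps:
h(H) = -3 + H**2
r = 82648512/38759 (r = 2133 + (575/(-1029) - 170/2373) = 2133 + (575*(-1/1029) - 170*1/2373) = 2133 + (-575/1029 - 170/2373) = 2133 - 24435/38759 = 82648512/38759 ≈ 2132.4)
m(f) = -1/2 (m(f) = -f/(2*f) = -1/2*1 = -1/2)
m(h(-2))/r = -1/(2*82648512/38759) = -1/2*38759/82648512 = -38759/165297024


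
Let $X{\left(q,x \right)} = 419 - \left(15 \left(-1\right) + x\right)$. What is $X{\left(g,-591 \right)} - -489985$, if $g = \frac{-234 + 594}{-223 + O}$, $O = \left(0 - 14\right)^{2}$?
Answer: $491010$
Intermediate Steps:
$O = 196$ ($O = \left(-14\right)^{2} = 196$)
$g = - \frac{40}{3}$ ($g = \frac{-234 + 594}{-223 + 196} = \frac{360}{-27} = 360 \left(- \frac{1}{27}\right) = - \frac{40}{3} \approx -13.333$)
$X{\left(q,x \right)} = 434 - x$ ($X{\left(q,x \right)} = 419 - \left(-15 + x\right) = 434 - x$)
$X{\left(g,-591 \right)} - -489985 = \left(434 - -591\right) - -489985 = \left(434 + 591\right) + 489985 = 1025 + 489985 = 491010$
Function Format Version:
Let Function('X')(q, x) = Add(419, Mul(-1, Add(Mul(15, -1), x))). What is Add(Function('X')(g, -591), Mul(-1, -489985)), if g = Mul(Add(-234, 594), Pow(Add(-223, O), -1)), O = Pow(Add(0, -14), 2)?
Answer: 491010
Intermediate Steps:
O = 196 (O = Pow(-14, 2) = 196)
g = Rational(-40, 3) (g = Mul(Add(-234, 594), Pow(Add(-223, 196), -1)) = Mul(360, Pow(-27, -1)) = Mul(360, Rational(-1, 27)) = Rational(-40, 3) ≈ -13.333)
Function('X')(q, x) = Add(434, Mul(-1, x)) (Function('X')(q, x) = Add(419, Mul(-1, Add(-15, x))) = Add(419, Add(15, Mul(-1, x))) = Add(434, Mul(-1, x)))
Add(Function('X')(g, -591), Mul(-1, -489985)) = Add(Add(434, Mul(-1, -591)), Mul(-1, -489985)) = Add(Add(434, 591), 489985) = Add(1025, 489985) = 491010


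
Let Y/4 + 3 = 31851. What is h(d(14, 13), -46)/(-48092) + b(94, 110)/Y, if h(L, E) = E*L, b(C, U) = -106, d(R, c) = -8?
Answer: -6497251/765817008 ≈ -0.0084841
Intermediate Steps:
Y = 127392 (Y = -12 + 4*31851 = -12 + 127404 = 127392)
h(d(14, 13), -46)/(-48092) + b(94, 110)/Y = -46*(-8)/(-48092) - 106/127392 = 368*(-1/48092) - 106*1/127392 = -92/12023 - 53/63696 = -6497251/765817008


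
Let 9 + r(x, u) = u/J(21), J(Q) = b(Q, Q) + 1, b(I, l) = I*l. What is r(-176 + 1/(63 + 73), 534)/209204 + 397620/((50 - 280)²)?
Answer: 459587634657/61144576090 ≈ 7.5164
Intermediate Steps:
J(Q) = 1 + Q² (J(Q) = Q*Q + 1 = Q² + 1 = 1 + Q²)
r(x, u) = -9 + u/442 (r(x, u) = -9 + u/(1 + 21²) = -9 + u/(1 + 441) = -9 + u/442)
r(-176 + 1/(63 + 73), 534)/209204 + 397620/((50 - 280)²) = (-9 + (1/442)*534)/209204 + 397620/((50 - 280)²) = (-9 + 267/221)*(1/209204) + 397620/((-230)²) = -1722/221*1/209204 + 397620/52900 = -861/23117042 + 397620*(1/52900) = -861/23117042 + 19881/2645 = 459587634657/61144576090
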